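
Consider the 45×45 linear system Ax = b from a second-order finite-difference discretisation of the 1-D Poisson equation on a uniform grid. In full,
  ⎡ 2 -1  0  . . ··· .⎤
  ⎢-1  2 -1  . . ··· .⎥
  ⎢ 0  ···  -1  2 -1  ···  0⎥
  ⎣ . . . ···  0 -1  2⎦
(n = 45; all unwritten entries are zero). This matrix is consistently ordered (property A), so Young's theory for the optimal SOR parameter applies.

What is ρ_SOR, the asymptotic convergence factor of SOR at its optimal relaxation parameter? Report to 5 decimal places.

ρ_SOR = 0.87223

[ρ_J] n=45: ρ(B_J) = cos(π/(n+1)) = cos(π/46) = 0.99767.
√(1 − cos²(π/46)) = sin(π/46) ≈ 0.068242.
Young: ω* = 2/(1+√(1−ρ_J²)) = 2/(1+0.068242) = 2/1.068242 = 1.87223.
and ρ(B_{ω*}) = 1.87223 − 1 = 0.87223.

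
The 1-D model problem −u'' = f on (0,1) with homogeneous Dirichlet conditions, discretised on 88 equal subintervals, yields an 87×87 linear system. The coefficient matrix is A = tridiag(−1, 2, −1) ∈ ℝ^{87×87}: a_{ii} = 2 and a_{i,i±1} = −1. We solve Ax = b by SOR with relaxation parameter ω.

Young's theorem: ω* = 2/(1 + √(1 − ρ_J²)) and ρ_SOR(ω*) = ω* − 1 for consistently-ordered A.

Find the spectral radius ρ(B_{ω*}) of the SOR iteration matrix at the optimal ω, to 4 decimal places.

ρ_SOR = 0.9311

With n=87, ρ(Jacobi) = cos(π/88) = 0.9994.
√(1 − cos²(π/88)) = sin(π/88) ≈ 0.03569.
ω* = 2/(1 + 0.03569) = 2/1.03569 = 1.9311.
At ω = 1.9311 every |λ(B_ω)| = ω−1, so ρ_SOR = 0.9311.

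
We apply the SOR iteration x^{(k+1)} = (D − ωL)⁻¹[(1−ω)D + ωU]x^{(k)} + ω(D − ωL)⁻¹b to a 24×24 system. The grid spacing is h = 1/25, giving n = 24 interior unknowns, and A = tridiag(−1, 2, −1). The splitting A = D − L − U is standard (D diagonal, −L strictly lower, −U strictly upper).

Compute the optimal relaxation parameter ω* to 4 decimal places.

With n=24, ρ(Jacobi) = cos(π/25) = 0.9921.
root = sin(π/25) = 0.12533  (since 1−cos² = sin²).
ω* = 2/(1 + 0.12533) = 2/1.12533 = 1.7773.
and ρ(B_{ω*}) = 1.7773 − 1 = 0.7773.

ω* = 1.7773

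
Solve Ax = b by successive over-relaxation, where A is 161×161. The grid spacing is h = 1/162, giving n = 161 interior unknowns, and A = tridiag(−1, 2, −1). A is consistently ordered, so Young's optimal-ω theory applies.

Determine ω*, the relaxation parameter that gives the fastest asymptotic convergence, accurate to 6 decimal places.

ω* = 1.961955

With n=161, ρ(Jacobi) = cos(π/162) = 0.999812.
√(1−ρ_J²) = |sin(π/162)| = 0.0193913
Young: ω* = 2/(1+√(1−ρ_J²)) = 2/(1+0.0193913) = 2/1.0193913 = 1.961955.
Hence ρ(B_{ω*}) = 1.961955 − 1 = 0.961955.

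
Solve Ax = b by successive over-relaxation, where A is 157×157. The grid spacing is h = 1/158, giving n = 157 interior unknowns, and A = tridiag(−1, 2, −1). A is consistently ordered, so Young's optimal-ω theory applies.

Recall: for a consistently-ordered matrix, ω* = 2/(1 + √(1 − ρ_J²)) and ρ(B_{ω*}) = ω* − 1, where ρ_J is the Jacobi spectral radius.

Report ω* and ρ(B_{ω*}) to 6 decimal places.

ω* = 1.961011, ρ_SOR = 0.961011

½·tridiag(1,0,1) at n=157: λ_k = cos(kπ/158); max |λ| at k=1 ⇒ ρ_J = cos(π/158) ≈ 0.999802.
√(1 − cos²(π/158)) = sin(π/158) ≈ 0.0198822.
ω* = 2 / (1 + 0.0198822) = 2 / 1.0198822 ≈ 1.961011.
ρ_SOR = ω* − 1 ≈ 0.961011.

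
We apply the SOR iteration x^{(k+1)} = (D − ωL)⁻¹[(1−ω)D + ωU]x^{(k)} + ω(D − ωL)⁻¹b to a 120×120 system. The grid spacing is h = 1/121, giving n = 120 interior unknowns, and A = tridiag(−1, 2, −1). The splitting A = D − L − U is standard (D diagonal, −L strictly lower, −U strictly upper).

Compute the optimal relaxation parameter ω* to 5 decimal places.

n=120: λ(B_J) = 1 − λ(A)/2 = cos(kπ/121); k=1 gives ρ_J = 0.99966.
root = sin(π/121) = 0.025961  (since 1−cos² = sin²).
Then 2/(1+√(1−ρ_J²)) = 2/(1+0.025961); ω* = 2/1.025961 = 1.94939.
At ω = 1.94939 every |λ(B_ω)| = ω−1, so ρ_SOR = 0.94939.

ω* = 1.94939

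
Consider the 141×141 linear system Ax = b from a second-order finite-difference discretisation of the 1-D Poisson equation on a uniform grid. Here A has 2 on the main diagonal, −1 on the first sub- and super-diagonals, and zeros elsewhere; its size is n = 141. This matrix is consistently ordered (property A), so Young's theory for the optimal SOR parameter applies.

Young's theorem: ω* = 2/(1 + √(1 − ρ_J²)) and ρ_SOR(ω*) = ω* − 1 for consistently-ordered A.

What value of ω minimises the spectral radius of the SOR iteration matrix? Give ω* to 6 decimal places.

With n=141, ρ(Jacobi) = cos(π/142) = 0.999755.
√(1 − cos²(π/142)) = sin(π/142) ≈ 0.0221221.
Then 2/(1+√(1−ρ_J²)) = 2/(1+0.0221221); ω* = 2/1.0221221 = 1.956713.
At ω = 1.956713 every |λ(B_ω)| = ω−1, so ρ_SOR = 0.956713.

ω* = 1.956713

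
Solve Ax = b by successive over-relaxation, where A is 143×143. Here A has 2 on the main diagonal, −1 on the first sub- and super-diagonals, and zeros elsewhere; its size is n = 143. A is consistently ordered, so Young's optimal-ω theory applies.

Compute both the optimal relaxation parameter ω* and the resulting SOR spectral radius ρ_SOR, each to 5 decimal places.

ω* = 1.95730, ρ_SOR = 0.95730

ρ_J = max_k |cos(kπ/144)| = cos(π/144) = 0.99976
√(1−ρ_J²) = |sin(π/144)| = 0.021815
ω* = 2/(1+0.021815) = 1.95730
[ρ_SOR] ω* − 1 = 0.95730.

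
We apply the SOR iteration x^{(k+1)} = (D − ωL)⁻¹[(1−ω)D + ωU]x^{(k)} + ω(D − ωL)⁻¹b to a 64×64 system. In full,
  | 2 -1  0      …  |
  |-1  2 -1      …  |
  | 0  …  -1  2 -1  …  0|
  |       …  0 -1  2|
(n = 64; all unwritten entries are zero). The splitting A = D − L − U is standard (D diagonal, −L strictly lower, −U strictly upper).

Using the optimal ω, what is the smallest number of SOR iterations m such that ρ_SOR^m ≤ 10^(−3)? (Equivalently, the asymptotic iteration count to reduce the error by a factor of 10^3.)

[ρ_J] n=64: ρ(B_J) = cos(π/(n+1)) = cos(π/65) = 0.9988322.
√(1 − cos²(π/65)) = sin(π/65) ≈ 0.0483134.
ω* = 2 / (1 + 0.0483134) = 2 / 1.0483134 ≈ 1.9078264.
ρ_SOR = ω* − 1 = 1.9078264 − 1 = 0.9078264.
(0.9078264)^m ≤ 10^{−3}  ⇒  m·ln(0.9078264) ≤ −3·ln10  ⇒  m ≥ 71.433  ⇒  m = 72

m = 72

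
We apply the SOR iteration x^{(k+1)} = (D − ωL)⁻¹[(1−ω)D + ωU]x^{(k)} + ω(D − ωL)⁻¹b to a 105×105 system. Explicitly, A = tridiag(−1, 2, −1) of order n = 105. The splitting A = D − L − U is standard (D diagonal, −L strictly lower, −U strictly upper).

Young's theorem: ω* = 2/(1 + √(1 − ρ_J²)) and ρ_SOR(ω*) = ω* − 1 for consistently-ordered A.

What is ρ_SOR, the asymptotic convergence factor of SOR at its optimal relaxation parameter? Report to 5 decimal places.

spectrum of D⁻¹(L+U) = {cos(kπ/106) : 1≤k≤105}; ρ_J = cos(π/106) = 0.99956.
root = sin(π/106) = 0.029633  (since 1−cos² = sin²).
Then 2/(1+√(1−ρ_J²)) = 2/(1+0.029633); ω* = 2/1.029633 = 1.94244.
[ρ_SOR] ω* − 1 = 0.94244.

ρ_SOR = 0.94244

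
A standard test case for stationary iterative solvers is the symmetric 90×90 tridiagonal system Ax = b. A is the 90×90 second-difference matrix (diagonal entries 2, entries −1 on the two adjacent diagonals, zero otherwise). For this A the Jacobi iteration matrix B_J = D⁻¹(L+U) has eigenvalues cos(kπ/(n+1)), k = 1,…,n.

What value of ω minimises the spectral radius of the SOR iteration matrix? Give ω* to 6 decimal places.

With n=90, ρ(Jacobi) = cos(π/91) = 0.999404.
√(1−ρ_J²) = |sin(π/91)| = 0.0345161
ω* = 2/(1+0.0345161) = 1.933271
Hence ρ(B_{ω*}) = 1.933271 − 1 = 0.933271.

ω* = 1.933271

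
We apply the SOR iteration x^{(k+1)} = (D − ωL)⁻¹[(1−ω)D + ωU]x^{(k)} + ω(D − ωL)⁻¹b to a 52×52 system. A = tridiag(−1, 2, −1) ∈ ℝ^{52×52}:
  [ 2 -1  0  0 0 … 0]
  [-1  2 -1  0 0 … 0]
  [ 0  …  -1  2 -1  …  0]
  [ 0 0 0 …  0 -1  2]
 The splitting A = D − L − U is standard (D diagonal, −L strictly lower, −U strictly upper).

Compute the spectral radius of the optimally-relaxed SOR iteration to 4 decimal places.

ρ_SOR = 0.8881

n=52: λ(B_J) = 1 − λ(A)/2 = cos(kπ/53); k=1 gives ρ_J = 0.9982.
1 − cos²(π/53) = sin²(π/53) ⇒ √(1−ρ_J²) = sin(π/53) = 0.05924.
Young: ω* = 2/(1+√(1−ρ_J²)) = 2/(1+0.05924) = 2/1.05924 = 1.8881.
[ρ_SOR] ω* − 1 = 0.8881.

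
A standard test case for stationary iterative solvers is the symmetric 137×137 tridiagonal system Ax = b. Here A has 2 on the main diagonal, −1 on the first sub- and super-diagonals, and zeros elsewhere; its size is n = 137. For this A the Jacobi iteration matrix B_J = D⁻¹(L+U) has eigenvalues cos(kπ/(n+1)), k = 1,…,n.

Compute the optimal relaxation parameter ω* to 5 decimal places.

ω* = 1.95549

[ρ_J] n=137: ρ(B_J) = cos(π/(n+1)) = cos(π/138) = 0.99974.
√(1 − cos²(π/138)) = sin(π/138) ≈ 0.022763.
ω* = 2/(1 + 0.022763) = 2/1.022763 = 1.95549.
ρ(B_{ω*}) = ω*−1 = 0.95549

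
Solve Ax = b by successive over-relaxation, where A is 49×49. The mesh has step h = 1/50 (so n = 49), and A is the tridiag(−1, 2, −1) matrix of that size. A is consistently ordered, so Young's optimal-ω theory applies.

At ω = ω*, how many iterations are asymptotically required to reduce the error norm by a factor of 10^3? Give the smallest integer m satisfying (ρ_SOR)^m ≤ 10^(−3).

m = 55

With n=49, ρ(Jacobi) = cos(π/50) = 0.9980267.
√(1−ρ_J²) simplifies to sin(π/50) = 0.0627905.
Then 2/(1+√(1−ρ_J²)) = 2/(1+0.0627905); ω* = 2/1.0627905 = 1.8818384.
ρ(B_{ω*}) = ω*−1 = 0.8818384
m ≥ 3·ln10 / (−ln 0.8818384) = 54.934; smallest integer m = 55.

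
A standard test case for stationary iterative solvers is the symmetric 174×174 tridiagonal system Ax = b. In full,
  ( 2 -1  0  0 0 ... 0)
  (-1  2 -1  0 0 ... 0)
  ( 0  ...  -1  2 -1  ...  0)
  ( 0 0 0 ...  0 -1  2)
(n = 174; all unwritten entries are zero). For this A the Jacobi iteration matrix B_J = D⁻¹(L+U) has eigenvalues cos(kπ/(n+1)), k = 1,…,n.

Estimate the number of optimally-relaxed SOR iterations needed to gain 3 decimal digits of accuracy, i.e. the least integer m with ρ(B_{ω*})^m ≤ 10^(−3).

With n=174, ρ(Jacobi) = cos(π/175) = 0.9998389.
√(1−ρ_J²) = |sin(π/175)| = 0.0179510
Young: ω* = 2/(1+√(1−ρ_J²)) = 2/(1+0.0179510) = 2/1.0179510 = 1.9647311.
ρ(B_{ω*}) = ω*−1 = 0.9647311
m ≥ 3·ln10 / (−ln 0.9647311) = 192.385; smallest integer m = 193.

m = 193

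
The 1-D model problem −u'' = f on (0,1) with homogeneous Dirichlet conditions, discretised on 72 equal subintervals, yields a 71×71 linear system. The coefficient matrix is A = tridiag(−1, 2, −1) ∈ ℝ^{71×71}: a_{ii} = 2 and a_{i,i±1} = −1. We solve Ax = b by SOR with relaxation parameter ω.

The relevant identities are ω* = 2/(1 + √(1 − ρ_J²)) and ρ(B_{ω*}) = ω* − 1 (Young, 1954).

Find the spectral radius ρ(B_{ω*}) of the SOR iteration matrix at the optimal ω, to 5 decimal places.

ρ_SOR = 0.91641

With n=71, ρ(Jacobi) = cos(π/72) = 0.99905.
√(1−ρ_J²) = |sin(π/72)| = 0.043619
Then 2/(1+√(1−ρ_J²)) = 2/(1+0.043619); ω* = 2/1.043619 = 1.91641.
[ρ_SOR] ω* − 1 = 0.91641.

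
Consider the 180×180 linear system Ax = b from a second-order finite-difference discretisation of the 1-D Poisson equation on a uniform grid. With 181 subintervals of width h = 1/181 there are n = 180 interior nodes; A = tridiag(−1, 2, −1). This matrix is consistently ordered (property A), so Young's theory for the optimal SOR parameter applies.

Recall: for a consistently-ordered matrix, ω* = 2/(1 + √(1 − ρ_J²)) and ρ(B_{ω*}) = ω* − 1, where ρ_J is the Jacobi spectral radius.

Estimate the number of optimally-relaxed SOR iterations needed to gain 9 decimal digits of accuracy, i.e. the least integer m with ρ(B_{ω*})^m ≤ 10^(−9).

ρ_J = max_k |cos(kπ/181)| = cos(π/181) = 0.9998494
√(1−ρ_J²) simplifies to sin(π/181) = 0.0173560.
So ω* = 2/1.0173560 = 1.9658802 (Young).
At ω = 1.9658802 every |λ(B_ω)| = ω−1, so ρ_SOR = 0.9658802.
(0.9658802)^m ≤ 10^{−9}  ⇒  m·ln(0.9658802) ≤ −9·ln10  ⇒  m ≥ 596.947  ⇒  m = 597

m = 597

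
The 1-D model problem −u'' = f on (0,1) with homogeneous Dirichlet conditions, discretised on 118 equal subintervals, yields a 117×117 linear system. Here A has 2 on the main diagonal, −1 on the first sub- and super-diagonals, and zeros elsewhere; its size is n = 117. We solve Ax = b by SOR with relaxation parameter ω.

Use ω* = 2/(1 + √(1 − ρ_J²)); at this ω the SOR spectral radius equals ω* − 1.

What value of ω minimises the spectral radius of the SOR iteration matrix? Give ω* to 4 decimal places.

spectrum of D⁻¹(L+U) = {cos(kπ/118) : 1≤k≤117}; ρ_J = cos(π/118) = 0.9996.
root = sin(π/118) = 0.02662  (since 1−cos² = sin²).
So ω* = 2/1.02662 = 1.9481 (Young).
ρ_SOR = ω* − 1 = 1.9481 − 1 = 0.9481.

ω* = 1.9481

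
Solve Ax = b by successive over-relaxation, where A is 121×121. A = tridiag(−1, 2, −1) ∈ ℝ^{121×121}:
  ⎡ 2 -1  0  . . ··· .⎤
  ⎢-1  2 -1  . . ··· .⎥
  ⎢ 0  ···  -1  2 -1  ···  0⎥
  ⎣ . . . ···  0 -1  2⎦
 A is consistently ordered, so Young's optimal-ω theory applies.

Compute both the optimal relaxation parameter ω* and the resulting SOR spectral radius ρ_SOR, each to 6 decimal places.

ω* = 1.949797, ρ_SOR = 0.949797

n=121: λ(B_J) = 1 − λ(A)/2 = cos(kπ/122); k=1 gives ρ_J = 0.999668.
root = sin(π/122) = 0.0257479  (since 1−cos² = sin²).
ω* = 2/(1 + 0.0257479) = 2/1.0257479 = 1.949797.
ρ(B_{ω*}) = ω*−1 = 0.949797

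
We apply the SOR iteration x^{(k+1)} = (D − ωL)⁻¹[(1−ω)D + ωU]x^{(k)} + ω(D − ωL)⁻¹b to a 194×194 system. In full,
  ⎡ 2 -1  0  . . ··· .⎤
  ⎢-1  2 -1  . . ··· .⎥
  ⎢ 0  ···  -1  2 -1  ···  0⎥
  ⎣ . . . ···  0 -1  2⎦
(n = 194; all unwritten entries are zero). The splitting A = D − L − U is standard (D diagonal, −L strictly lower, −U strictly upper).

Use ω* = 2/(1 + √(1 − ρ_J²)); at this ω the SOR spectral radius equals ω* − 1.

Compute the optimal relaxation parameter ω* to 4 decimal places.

ω* = 1.9683

½·tridiag(1,0,1) at n=194: λ_k = cos(kπ/195); max |λ| at k=1 ⇒ ρ_J = cos(π/195) ≈ 0.9999.
√(1−ρ_J²) = |sin(π/195)| = 0.01611
[ω*] 2 ÷ (1 + 0.01611) = 2 ÷ 1.01611 = 1.9683.
Hence ρ(B_{ω*}) = 1.9683 − 1 = 0.9683.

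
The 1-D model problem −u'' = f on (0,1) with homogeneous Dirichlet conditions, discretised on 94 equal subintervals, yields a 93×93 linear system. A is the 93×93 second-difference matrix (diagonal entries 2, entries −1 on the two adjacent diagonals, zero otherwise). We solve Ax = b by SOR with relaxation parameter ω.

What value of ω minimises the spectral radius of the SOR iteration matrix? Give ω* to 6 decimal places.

½·tridiag(1,0,1) at n=93: λ_k = cos(kπ/94); max |λ| at k=1 ⇒ ρ_J = cos(π/94) ≈ 0.999442.
√(1−ρ_J²) simplifies to sin(π/94) = 0.0334150.
ω* = 2/(1 + 0.0334150) = 2/1.0334150 = 1.935331.
ρ_SOR = ω* − 1 = 1.935331 − 1 = 0.935331.

ω* = 1.935331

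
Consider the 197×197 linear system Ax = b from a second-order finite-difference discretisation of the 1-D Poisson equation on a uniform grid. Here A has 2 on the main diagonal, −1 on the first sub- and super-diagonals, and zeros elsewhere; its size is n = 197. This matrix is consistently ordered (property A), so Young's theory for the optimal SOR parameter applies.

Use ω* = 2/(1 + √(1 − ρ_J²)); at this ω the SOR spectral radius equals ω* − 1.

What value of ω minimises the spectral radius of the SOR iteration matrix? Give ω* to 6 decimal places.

[ρ_J] n=197: ρ(B_J) = cos(π/(n+1)) = cos(π/198) = 0.999874.
√(1−ρ_J²) = |sin(π/198)| = 0.0158660
Young: ω* = 2/(1+√(1−ρ_J²)) = 2/(1+0.0158660) = 2/1.0158660 = 1.968764.
and ρ(B_{ω*}) = 1.968764 − 1 = 0.968764.

ω* = 1.968764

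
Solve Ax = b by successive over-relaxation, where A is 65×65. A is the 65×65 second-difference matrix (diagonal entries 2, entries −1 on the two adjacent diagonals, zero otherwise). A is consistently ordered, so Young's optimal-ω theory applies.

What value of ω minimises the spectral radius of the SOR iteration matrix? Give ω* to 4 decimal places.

n=65: λ(B_J) = 1 − λ(A)/2 = cos(kπ/66); k=1 gives ρ_J = 0.9989.
1 − cos²(π/66) = sin²(π/66) ⇒ √(1−ρ_J²) = sin(π/66) = 0.04758.
Then 2/(1+√(1−ρ_J²)) = 2/(1+0.04758); ω* = 2/1.04758 = 1.9092.
ρ(B_{ω*}) = ω*−1 = 0.9092

ω* = 1.9092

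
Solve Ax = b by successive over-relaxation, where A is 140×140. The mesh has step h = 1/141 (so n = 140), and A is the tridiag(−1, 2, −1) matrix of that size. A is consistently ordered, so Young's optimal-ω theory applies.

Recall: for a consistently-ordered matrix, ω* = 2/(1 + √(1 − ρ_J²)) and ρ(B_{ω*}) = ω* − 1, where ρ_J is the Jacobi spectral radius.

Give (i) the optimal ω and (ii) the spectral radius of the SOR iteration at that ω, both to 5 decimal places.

With n=140, ρ(Jacobi) = cos(π/141) = 0.99975.
1 − cos²(π/141) = sin²(π/141) ⇒ √(1−ρ_J²) = sin(π/141) = 0.022279.
Young: ω* = 2/(1+√(1−ρ_J²)) = 2/(1+0.022279) = 2/1.022279 = 1.95641.
ρ(B_{ω*}) = ω*−1 = 0.95641

ω* = 1.95641, ρ_SOR = 0.95641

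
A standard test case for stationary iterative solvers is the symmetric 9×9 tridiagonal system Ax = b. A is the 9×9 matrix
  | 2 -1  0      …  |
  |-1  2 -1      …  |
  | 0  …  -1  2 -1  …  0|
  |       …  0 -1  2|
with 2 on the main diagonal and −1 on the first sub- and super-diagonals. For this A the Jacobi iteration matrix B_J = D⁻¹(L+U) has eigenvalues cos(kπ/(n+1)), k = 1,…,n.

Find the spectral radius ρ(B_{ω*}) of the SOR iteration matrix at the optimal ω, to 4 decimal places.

[ρ_J] n=9: ρ(B_J) = cos(π/(n+1)) = cos(π/10) = 0.9511.
√(1 − cos²(π/10)) = sin(π/10) ≈ 0.30902.
ω* = 2/(1+0.30902) = 1.5279
[ρ_SOR] ω* − 1 = 0.5279.

ρ_SOR = 0.5279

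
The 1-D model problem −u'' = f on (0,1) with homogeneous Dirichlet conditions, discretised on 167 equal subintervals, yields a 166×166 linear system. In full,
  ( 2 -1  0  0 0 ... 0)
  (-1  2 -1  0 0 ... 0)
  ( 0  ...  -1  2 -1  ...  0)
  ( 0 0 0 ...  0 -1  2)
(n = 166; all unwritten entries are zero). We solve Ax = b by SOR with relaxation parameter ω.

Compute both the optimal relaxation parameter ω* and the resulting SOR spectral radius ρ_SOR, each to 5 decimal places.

B_J for the 166×166 system has eigenvalues cos(kπ/167); ρ_J = cos(π/167) = 0.99982.
√(1−ρ_J²) = |sin(π/167)| = 0.018811
ω* = 2 / (1 + 0.018811) = 2 / 1.018811 ≈ 1.96307.
ρ_SOR = ω* − 1 = 1.96307 − 1 = 0.96307.

ω* = 1.96307, ρ_SOR = 0.96307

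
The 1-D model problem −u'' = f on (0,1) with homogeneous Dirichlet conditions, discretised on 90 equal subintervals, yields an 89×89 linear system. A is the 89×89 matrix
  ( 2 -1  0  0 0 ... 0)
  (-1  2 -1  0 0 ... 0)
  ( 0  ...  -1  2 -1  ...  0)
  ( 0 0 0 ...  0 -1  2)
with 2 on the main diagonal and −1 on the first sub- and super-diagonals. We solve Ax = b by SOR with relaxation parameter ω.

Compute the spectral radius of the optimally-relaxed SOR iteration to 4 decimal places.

ρ_SOR = 0.9326

ρ_J = max_k |cos(kπ/90)| = cos(π/90) = 0.9994
1 − cos²(π/90) = sin²(π/90) ⇒ √(1−ρ_J²) = sin(π/90) = 0.03490.
[ω*] 2 ÷ (1 + 0.03490) = 2 ÷ 1.03490 = 1.9326.
ρ_SOR = ω* − 1 ≈ 0.9326.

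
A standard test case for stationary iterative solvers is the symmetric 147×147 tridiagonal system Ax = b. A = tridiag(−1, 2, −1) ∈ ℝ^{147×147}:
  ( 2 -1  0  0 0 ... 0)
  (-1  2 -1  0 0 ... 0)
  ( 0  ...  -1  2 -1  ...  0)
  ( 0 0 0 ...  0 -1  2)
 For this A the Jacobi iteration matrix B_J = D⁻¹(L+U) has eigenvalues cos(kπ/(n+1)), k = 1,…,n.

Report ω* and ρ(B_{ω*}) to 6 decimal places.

½·tridiag(1,0,1) at n=147: λ_k = cos(kπ/148); max |λ| at k=1 ⇒ ρ_J = cos(π/148) ≈ 0.999775.
√(1 − cos²(π/148)) = sin(π/148) ≈ 0.0212254.
ω* = 2/(1+0.0212254) = 1.958432
and ρ(B_{ω*}) = 1.958432 − 1 = 0.958432.

ω* = 1.958432, ρ_SOR = 0.958432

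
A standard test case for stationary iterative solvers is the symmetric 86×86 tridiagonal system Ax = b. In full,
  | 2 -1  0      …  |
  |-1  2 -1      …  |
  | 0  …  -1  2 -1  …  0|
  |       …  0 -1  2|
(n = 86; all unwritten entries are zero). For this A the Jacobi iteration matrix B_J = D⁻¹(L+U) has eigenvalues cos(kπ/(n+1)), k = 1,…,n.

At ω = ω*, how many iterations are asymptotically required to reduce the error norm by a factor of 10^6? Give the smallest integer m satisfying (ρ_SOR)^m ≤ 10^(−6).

m = 192

[ρ_J] n=86: ρ(B_J) = cos(π/(n+1)) = cos(π/87) = 0.9993481.
√(1−ρ_J²) simplifies to sin(π/87) = 0.0361024.
ω* = 2/(1+0.0361024) = 1.9303111
[ρ_SOR] ω* − 1 = 0.9303111.
For 6 digits: m = 6·ln10 / (−ln 0.9303111) = 13.8155/0.0722362 = 191.255; round up → m = 192.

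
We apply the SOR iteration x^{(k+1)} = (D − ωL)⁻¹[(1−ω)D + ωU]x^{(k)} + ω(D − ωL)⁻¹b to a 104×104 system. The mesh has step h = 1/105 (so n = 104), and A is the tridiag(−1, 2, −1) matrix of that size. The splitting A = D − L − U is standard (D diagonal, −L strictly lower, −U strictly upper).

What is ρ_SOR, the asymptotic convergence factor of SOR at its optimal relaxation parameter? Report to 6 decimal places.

n=104: λ(B_J) = 1 − λ(A)/2 = cos(kπ/105); k=1 gives ρ_J = 0.999552.
√(1 − cos²(π/105)) = sin(π/105) ≈ 0.0299155.
Then 2/(1+√(1−ρ_J²)) = 2/(1+0.0299155); ω* = 2/1.0299155 = 1.941907.
ρ(B_{ω*}) = ω*−1 = 0.941907

ρ_SOR = 0.941907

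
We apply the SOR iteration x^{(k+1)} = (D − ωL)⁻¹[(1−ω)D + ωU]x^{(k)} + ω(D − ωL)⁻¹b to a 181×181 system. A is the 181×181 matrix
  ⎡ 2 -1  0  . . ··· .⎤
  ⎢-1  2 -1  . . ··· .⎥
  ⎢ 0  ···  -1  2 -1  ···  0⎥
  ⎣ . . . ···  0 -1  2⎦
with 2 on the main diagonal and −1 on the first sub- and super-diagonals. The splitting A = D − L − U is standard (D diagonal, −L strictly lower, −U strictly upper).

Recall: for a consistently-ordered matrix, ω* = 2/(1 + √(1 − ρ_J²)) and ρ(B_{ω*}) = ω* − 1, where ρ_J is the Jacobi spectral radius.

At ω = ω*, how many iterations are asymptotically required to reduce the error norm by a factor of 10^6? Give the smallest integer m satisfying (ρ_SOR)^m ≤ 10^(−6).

m = 401

n=181: λ(B_J) = 1 − λ(A)/2 = cos(kπ/182); k=1 gives ρ_J = 0.9998510.
√(1−ρ_J²) = |sin(π/182)| = 0.0172606
Then 2/(1+√(1−ρ_J²)) = 2/(1+0.0172606); ω* = 2/1.0172606 = 1.9660645.
At ω = 1.9660645 every |λ(B_ω)| = ω−1, so ρ_SOR = 0.9660645.
Need (0.9660645)^m ≤ 10^(−6): m ≥ 6·ln10/|ln 0.9660645| = 13.8155/0.0345247 = 400.163 ⇒ m = 401.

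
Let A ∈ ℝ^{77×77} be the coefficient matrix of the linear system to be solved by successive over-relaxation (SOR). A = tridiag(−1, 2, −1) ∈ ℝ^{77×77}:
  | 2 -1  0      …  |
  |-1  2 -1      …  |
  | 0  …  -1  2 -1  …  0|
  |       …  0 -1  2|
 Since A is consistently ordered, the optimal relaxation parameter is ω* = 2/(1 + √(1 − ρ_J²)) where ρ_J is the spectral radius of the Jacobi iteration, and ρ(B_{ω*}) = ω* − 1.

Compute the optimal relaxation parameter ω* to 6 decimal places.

ω* = 1.922585

ρ_J = max_k |cos(kπ/78)| = cos(π/78) = 0.999189
√(1−ρ_J²) simplifies to sin(π/78) = 0.0402659.
[ω*] 2 ÷ (1 + 0.0402659) = 2 ÷ 1.0402659 = 1.922585.
ρ_SOR = ω* − 1 ≈ 0.922585.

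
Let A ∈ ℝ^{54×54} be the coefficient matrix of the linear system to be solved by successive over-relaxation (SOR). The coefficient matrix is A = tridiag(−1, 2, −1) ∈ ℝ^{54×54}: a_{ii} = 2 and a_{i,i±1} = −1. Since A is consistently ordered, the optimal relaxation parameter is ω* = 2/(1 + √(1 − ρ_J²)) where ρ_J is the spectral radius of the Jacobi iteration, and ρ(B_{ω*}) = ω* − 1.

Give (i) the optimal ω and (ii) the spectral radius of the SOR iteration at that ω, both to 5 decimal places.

ω* = 1.89199, ρ_SOR = 0.89199

½·tridiag(1,0,1) at n=54: λ_k = cos(kπ/55); max |λ| at k=1 ⇒ ρ_J = cos(π/55) ≈ 0.99837.
root = sin(π/55) = 0.057089  (since 1−cos² = sin²).
ω* = 2 / (1 + 0.057089) = 2 / 1.057089 ≈ 1.89199.
At ω = 1.89199 every |λ(B_ω)| = ω−1, so ρ_SOR = 0.89199.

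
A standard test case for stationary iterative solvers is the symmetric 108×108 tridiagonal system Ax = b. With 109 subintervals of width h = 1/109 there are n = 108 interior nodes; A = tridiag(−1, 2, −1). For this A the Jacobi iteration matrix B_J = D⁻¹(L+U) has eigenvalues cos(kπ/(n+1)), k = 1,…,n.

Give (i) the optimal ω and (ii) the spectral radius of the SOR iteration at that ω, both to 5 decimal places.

ω* = 1.94398, ρ_SOR = 0.94398

spectrum of D⁻¹(L+U) = {cos(kπ/109) : 1≤k≤108}; ρ_J = cos(π/109) = 0.99958.
√(1−ρ_J²) simplifies to sin(π/109) = 0.028818.
So ω* = 2/1.028818 = 1.94398 (Young).
ρ_SOR = ω* − 1 = 1.94398 − 1 = 0.94398.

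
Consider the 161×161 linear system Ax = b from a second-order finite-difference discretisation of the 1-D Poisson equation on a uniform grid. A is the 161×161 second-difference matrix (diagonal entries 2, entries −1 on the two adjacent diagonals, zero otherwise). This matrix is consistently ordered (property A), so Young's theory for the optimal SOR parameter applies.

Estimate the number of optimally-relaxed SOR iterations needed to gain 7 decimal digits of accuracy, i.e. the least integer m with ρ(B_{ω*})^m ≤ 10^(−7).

m = 416

½·tridiag(1,0,1) at n=161: λ_k = cos(kπ/162); max |λ| at k=1 ⇒ ρ_J = cos(π/162) ≈ 0.9998120.
√(1 − cos²(π/162)) = sin(π/162) ≈ 0.0193913.
Then 2/(1+√(1−ρ_J²)) = 2/(1+0.0193913); ω* = 2/1.0193913 = 1.9619551.
ρ_SOR = ω* − 1 ≈ 0.9619551.
ρ_SOR^m ≤ 10^(−7) ⇔ m ≥ 7·ln10/(−ln 0.9619551) = 16.1181/0.0387875 = 415.549; m = ⌈415.549⌉ = 416.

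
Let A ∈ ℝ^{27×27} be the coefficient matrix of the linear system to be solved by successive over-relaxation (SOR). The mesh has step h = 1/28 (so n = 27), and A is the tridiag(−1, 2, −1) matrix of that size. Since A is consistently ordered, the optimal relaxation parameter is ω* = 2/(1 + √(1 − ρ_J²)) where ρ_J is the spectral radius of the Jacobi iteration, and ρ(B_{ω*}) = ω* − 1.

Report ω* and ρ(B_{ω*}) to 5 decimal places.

½·tridiag(1,0,1) at n=27: λ_k = cos(kπ/28); max |λ| at k=1 ⇒ ρ_J = cos(π/28) ≈ 0.99371.
√(1 − cos²(π/28)) = sin(π/28) ≈ 0.111964.
ω* = 2/(1 + 0.111964) = 2/1.111964 = 1.79862.
ρ(B_{ω*}) = ω*−1 = 0.79862

ω* = 1.79862, ρ_SOR = 0.79862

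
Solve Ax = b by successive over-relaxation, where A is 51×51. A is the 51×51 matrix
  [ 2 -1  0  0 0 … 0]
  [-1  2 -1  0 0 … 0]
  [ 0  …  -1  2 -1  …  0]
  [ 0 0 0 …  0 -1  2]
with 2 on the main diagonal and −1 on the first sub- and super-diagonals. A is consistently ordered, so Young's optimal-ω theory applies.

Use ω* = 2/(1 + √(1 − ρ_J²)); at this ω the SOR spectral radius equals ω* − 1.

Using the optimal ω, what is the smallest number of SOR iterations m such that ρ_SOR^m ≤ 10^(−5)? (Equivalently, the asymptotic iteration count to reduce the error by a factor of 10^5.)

ρ_J = max_k |cos(kπ/52)| = cos(π/52) = 0.9981756
√(1−ρ_J²) = |sin(π/52)| = 0.0603785
[ω*] 2 ÷ (1 + 0.0603785) = 2 ÷ 1.0603785 = 1.8861190.
[ρ_SOR] ω* − 1 = 0.8861190.
(0.8861190)^m ≤ 10^{−5}  ⇒  m·ln(0.8861190) ≤ −5·ln10  ⇒  m ≥ 95.223  ⇒  m = 96

m = 96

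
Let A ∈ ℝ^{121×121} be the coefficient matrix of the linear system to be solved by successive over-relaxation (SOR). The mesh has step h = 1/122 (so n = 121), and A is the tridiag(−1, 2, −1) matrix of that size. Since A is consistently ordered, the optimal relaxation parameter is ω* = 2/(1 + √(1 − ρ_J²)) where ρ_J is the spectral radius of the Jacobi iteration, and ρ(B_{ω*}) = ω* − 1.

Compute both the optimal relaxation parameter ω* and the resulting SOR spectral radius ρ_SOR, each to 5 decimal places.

[ρ_J] n=121: ρ(B_J) = cos(π/(n+1)) = cos(π/122) = 0.99967.
root = sin(π/122) = 0.025748  (since 1−cos² = sin²).
ω* = 2/(1 + 0.025748) = 2/1.025748 = 1.94980.
Hence ρ(B_{ω*}) = 1.94980 − 1 = 0.94980.

ω* = 1.94980, ρ_SOR = 0.94980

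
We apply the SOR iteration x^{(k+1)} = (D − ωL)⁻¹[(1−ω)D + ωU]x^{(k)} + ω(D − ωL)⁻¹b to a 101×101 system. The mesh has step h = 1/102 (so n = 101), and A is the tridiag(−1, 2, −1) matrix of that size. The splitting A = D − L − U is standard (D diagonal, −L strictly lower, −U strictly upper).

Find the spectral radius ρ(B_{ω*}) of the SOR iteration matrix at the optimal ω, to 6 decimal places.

[ρ_J] n=101: ρ(B_J) = cos(π/(n+1)) = cos(π/102) = 0.999526.
root = sin(π/102) = 0.0307951  (since 1−cos² = sin²).
ω* = 2 / (1 + 0.0307951) = 2 / 1.0307951 ≈ 1.940250.
ρ_SOR = ω* − 1 = 1.940250 − 1 = 0.940250.

ρ_SOR = 0.940250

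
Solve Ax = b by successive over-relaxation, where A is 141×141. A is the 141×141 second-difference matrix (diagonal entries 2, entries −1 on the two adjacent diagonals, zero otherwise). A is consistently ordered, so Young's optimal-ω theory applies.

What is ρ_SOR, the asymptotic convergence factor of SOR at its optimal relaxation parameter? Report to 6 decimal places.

ρ_SOR = 0.956713

½·tridiag(1,0,1) at n=141: λ_k = cos(kπ/142); max |λ| at k=1 ⇒ ρ_J = cos(π/142) ≈ 0.999755.
√(1−ρ_J²) = |sin(π/142)| = 0.0221221
ω* = 2/(1 + 0.0221221) = 2/1.0221221 = 1.956713.
At ω = 1.956713 every |λ(B_ω)| = ω−1, so ρ_SOR = 0.956713.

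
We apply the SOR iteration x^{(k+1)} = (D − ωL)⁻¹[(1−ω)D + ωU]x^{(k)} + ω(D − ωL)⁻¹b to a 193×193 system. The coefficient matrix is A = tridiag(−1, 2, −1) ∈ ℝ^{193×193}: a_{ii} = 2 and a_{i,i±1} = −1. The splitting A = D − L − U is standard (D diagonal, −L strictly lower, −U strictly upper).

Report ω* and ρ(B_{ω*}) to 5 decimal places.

ω* = 1.96813, ρ_SOR = 0.96813

[ρ_J] n=193: ρ(B_J) = cos(π/(n+1)) = cos(π/194) = 0.99987.
1 − cos²(π/194) = sin²(π/194) ⇒ √(1−ρ_J²) = sin(π/194) = 0.016193.
ω* = 2/(1 + 0.016193) = 2/1.016193 = 1.96813.
At ω = 1.96813 every |λ(B_ω)| = ω−1, so ρ_SOR = 0.96813.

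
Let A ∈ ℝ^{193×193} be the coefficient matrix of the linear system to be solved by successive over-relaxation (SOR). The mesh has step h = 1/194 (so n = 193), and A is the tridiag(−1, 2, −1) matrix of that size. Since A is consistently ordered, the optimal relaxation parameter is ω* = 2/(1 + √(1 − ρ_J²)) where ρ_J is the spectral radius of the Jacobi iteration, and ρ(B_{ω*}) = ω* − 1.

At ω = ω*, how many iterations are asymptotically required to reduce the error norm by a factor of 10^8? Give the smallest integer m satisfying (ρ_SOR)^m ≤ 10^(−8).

m = 569

With n=193, ρ(Jacobi) = cos(π/194) = 0.9998689.
1 − cos²(π/194) = sin²(π/194) ⇒ √(1−ρ_J²) = sin(π/194) = 0.0161931.
[ω*] 2 ÷ (1 + 0.0161931) = 2 ÷ 1.0161931 = 1.9681299.
At ω = 1.9681299 every |λ(B_ω)| = ω−1, so ρ_SOR = 0.9681299.
Need (0.9681299)^m ≤ 10^(−8): m ≥ 8·ln10/|ln 0.9681299| = 18.4207/0.032389 = 568.733 ⇒ m = 569.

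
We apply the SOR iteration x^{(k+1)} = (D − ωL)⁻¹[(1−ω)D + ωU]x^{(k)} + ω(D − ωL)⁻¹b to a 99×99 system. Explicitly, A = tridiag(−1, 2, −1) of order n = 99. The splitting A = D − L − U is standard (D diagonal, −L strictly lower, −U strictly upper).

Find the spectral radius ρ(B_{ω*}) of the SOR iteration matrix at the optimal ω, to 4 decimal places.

ρ_SOR = 0.9391

With n=99, ρ(Jacobi) = cos(π/100) = 0.9995.
√(1 − cos²(π/100)) = sin(π/100) ≈ 0.03141.
Then 2/(1+√(1−ρ_J²)) = 2/(1+0.03141); ω* = 2/1.03141 = 1.9391.
and ρ(B_{ω*}) = 1.9391 − 1 = 0.9391.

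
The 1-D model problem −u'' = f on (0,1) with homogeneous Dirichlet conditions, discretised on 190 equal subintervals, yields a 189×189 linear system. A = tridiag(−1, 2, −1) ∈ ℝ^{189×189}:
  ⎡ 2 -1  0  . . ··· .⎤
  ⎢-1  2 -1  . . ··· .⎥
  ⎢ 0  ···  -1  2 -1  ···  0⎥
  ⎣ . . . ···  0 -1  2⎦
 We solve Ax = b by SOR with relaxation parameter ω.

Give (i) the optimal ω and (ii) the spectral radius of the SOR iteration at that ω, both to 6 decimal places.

n=189: λ(B_J) = 1 − λ(A)/2 = cos(kπ/190); k=1 gives ρ_J = 0.999863.
root = sin(π/190) = 0.0165339  (since 1−cos² = sin²).
[ω*] 2 ÷ (1 + 0.0165339) = 2 ÷ 1.0165339 = 1.967470.
and ρ(B_{ω*}) = 1.967470 − 1 = 0.967470.

ω* = 1.967470, ρ_SOR = 0.967470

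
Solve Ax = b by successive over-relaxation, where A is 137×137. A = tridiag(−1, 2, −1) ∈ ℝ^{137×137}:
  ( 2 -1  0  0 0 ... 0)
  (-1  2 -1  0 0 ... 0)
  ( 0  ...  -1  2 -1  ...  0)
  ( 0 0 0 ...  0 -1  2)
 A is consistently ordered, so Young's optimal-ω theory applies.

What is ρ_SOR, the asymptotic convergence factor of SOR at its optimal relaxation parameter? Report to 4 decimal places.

With n=137, ρ(Jacobi) = cos(π/138) = 0.9997.
√(1−ρ_J²) = |sin(π/138)| = 0.02276
So ω* = 2/1.02276 = 1.9555 (Young).
At ω = 1.9555 every |λ(B_ω)| = ω−1, so ρ_SOR = 0.9555.

ρ_SOR = 0.9555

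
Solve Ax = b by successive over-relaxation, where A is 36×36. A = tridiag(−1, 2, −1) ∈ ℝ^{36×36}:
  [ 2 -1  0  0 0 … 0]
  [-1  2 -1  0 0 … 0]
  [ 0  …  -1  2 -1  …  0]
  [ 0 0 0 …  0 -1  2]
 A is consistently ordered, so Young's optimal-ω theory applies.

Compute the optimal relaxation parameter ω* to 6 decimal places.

With n=36, ρ(Jacobi) = cos(π/37) = 0.996397.
root = sin(π/37) = 0.0848059  (since 1−cos² = sin²).
ω* = 2/(1 + 0.0848059) = 2/1.0848059 = 1.843648.
ρ(B_{ω*}) = ω*−1 = 0.843648

ω* = 1.843648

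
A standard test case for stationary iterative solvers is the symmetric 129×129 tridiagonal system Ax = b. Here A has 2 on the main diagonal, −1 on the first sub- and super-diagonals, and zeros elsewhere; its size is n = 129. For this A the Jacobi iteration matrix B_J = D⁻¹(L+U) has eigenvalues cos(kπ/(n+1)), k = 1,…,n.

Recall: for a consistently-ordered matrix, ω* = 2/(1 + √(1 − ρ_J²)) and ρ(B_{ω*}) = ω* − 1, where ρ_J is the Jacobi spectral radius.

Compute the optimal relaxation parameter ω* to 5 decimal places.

½·tridiag(1,0,1) at n=129: λ_k = cos(kπ/130); max |λ| at k=1 ⇒ ρ_J = cos(π/130) ≈ 0.99971.
√(1−ρ_J²) simplifies to sin(π/130) = 0.024164.
ω* = 2 / (1 + 0.024164) = 2 / 1.024164 ≈ 1.95281.
ρ_SOR = ω* − 1 ≈ 0.95281.

ω* = 1.95281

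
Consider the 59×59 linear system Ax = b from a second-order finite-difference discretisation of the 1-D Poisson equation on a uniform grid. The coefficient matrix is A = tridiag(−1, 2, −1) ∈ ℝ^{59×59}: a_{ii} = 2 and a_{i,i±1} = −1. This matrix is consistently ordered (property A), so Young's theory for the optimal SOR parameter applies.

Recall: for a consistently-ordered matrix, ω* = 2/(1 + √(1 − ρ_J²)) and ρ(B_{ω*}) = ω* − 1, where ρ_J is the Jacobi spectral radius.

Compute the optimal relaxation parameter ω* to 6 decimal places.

ω* = 1.900534

With n=59, ρ(Jacobi) = cos(π/60) = 0.998630.
√(1 − cos²(π/60)) = sin(π/60) ≈ 0.0523360.
ω* = 2 / (1 + 0.0523360) = 2 / 1.0523360 ≈ 1.900534.
ρ_SOR = ω* − 1 = 1.900534 − 1 = 0.900534.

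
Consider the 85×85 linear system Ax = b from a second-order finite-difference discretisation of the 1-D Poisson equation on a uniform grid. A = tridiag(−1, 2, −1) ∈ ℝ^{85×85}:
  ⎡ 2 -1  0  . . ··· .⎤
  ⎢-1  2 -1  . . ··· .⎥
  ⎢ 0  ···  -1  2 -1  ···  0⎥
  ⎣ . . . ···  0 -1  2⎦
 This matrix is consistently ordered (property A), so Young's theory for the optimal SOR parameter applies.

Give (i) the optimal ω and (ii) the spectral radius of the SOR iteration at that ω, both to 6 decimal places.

ω* = 1.929530, ρ_SOR = 0.929530

½·tridiag(1,0,1) at n=85: λ_k = cos(kπ/86); max |λ| at k=1 ⇒ ρ_J = cos(π/86) ≈ 0.999333.
√(1 − cos²(π/86)) = sin(π/86) ≈ 0.0365220.
Young: ω* = 2/(1+√(1−ρ_J²)) = 2/(1+0.0365220) = 2/1.0365220 = 1.929530.
Hence ρ(B_{ω*}) = 1.929530 − 1 = 0.929530.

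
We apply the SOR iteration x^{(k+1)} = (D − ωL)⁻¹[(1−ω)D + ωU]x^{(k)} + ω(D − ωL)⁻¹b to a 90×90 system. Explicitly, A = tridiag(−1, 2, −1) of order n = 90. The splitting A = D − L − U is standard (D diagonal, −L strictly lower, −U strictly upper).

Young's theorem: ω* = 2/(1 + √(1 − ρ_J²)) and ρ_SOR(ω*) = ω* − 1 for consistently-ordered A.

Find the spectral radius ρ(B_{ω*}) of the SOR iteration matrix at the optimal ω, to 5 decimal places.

ρ_SOR = 0.93327

With n=90, ρ(Jacobi) = cos(π/91) = 0.99940.
1 − cos²(π/91) = sin²(π/91) ⇒ √(1−ρ_J²) = sin(π/91) = 0.034516.
ω* = 2/(1 + 0.034516) = 2/1.034516 = 1.93327.
and ρ(B_{ω*}) = 1.93327 − 1 = 0.93327.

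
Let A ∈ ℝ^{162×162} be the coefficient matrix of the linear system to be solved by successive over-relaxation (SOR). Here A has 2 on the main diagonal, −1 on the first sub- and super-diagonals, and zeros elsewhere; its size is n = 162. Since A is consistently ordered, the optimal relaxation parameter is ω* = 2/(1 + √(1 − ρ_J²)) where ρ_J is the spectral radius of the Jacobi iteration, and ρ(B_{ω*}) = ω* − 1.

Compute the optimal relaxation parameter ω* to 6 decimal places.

½·tridiag(1,0,1) at n=162: λ_k = cos(kπ/163); max |λ| at k=1 ⇒ ρ_J = cos(π/163) ≈ 0.999814.
√(1−ρ_J²) simplifies to sin(π/163) = 0.0192724.
[ω*] 2 ÷ (1 + 0.0192724) = 2 ÷ 1.0192724 = 1.962184.
Hence ρ(B_{ω*}) = 1.962184 − 1 = 0.962184.

ω* = 1.962184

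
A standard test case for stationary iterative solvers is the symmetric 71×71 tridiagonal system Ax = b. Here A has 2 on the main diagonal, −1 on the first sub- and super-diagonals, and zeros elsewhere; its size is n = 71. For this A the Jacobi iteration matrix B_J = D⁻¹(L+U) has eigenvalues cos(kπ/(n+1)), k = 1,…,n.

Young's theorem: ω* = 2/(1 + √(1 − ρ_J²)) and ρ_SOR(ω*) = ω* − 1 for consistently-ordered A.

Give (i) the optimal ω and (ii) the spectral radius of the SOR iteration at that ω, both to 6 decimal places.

ρ_J = max_k |cos(kπ/72)| = cos(π/72) = 0.999048
√(1 − cos²(π/72)) = sin(π/72) ≈ 0.0436194.
Then 2/(1+√(1−ρ_J²)) = 2/(1+0.0436194); ω* = 2/1.0436194 = 1.916407.
and ρ(B_{ω*}) = 1.916407 − 1 = 0.916407.

ω* = 1.916407, ρ_SOR = 0.916407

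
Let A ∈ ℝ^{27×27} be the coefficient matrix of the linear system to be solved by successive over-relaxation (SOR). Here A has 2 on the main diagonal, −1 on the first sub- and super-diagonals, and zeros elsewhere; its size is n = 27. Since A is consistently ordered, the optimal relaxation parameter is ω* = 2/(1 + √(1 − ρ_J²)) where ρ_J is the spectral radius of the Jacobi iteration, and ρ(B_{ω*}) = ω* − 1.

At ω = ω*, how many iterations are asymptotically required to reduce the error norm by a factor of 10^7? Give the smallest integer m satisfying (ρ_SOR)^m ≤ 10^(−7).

B_J for the 27×27 system has eigenvalues cos(kπ/28); ρ_J = cos(π/28) = 0.9937122.
√(1−ρ_J²) simplifies to sin(π/28) = 0.1119645.
Young: ω* = 2/(1+√(1−ρ_J²)) = 2/(1+0.1119645) = 2/1.1119645 = 1.7986186.
At ω = 1.7986186 every |λ(B_ω)| = ω−1, so ρ_SOR = 0.7986186.
ρ_SOR^m ≤ 10^(−7) ⇔ m ≥ 7·ln10/(−ln 0.7986186) = 16.1181/0.224872 = 71.677; m = ⌈71.677⌉ = 72.

m = 72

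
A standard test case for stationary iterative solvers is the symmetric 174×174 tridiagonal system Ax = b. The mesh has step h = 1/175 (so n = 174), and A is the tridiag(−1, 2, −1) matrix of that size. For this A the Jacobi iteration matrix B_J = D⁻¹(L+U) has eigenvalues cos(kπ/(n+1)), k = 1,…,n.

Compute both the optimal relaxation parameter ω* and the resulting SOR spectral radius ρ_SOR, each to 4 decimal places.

ω* = 1.9647, ρ_SOR = 0.9647

With n=174, ρ(Jacobi) = cos(π/175) = 0.9998.
1 − cos²(π/175) = sin²(π/175) ⇒ √(1−ρ_J²) = sin(π/175) = 0.01795.
So ω* = 2/1.01795 = 1.9647 (Young).
Hence ρ(B_{ω*}) = 1.9647 − 1 = 0.9647.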